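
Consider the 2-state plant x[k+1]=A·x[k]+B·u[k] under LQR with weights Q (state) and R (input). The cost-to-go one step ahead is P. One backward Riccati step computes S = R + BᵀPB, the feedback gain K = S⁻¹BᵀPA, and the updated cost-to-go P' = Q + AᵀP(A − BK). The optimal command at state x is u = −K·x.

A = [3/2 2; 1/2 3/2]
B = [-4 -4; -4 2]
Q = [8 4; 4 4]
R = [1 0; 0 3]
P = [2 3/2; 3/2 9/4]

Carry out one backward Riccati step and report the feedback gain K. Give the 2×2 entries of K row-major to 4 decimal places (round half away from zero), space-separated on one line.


BᵀP = [-14.0000 -15.0000; -5.0000 -1.5000]
S = R + BᵀPB = [1 0; 0 3] + [116.0000 26.0000; 26.0000 17.0000] = [117.0000 26.0000; 26.0000 20.0000]
BᵀPA = [-28.5000 -50.5000; -8.2500 -12.2500]
K = S⁻¹·BᵀPA = [-0.2136 -0.4156; -0.1348 -0.0723]
A−BK = [0.1064 0.0487; -0.0850 -0.0177]
AᵀP(A−BK) = [0.1119 0.1227; 0.1227 0.1912]
P' = Q + AᵀP(A−BK) = [8.1119 4.1227; 4.1227 4.1912]
tr(P') = 12.3031

-0.2136 -0.4156 -0.1348 -0.0723


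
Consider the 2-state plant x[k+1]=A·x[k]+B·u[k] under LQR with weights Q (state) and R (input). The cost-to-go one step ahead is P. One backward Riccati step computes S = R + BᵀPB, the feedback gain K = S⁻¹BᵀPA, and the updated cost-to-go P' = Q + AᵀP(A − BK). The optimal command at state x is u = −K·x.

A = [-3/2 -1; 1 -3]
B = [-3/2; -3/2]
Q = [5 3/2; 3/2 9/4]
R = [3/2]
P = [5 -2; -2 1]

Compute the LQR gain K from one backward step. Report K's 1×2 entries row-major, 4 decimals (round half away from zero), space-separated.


BᵀP = [-4.5000 1.5000]
S = R + BᵀPB = [3/2] + [4.5000] = [6.0000]
BᵀPA = [8.2500 0.0000]
K = S⁻¹·BᵀPA = [1.3750 0.0000]
A−BK = [0.5625 -1.0000; 3.0625 -3.0000]
AᵀP(A−BK) = [6.9063 -2.5000; -2.5000 2.0000]
P' = Q + AᵀP(A−BK) = [11.9063 -1.0000; -1.0000 4.2500]
tr(P') = 16.1563

1.3750 0.0000


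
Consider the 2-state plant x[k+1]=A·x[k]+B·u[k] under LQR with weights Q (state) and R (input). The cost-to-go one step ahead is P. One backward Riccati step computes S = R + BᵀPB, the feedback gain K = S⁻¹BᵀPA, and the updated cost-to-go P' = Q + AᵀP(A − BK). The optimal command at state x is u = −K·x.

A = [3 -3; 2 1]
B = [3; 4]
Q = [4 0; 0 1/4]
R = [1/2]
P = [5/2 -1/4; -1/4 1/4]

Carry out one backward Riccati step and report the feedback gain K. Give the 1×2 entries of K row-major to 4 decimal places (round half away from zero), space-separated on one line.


BᵀP = [6.5000 0.2500]
S = R + BᵀPB = [1/2] + [20.5000] = [21.0000]
BᵀPA = [20.0000 -19.2500]
K = S⁻¹·BᵀPA = [0.9524 -0.9167]
A−BK = [0.1429 -0.2500; -1.8095 4.6667]
AᵀP(A−BK) = [1.4524 -2.9167; -2.9167 6.6042]
P' = Q + AᵀP(A−BK) = [5.4524 -2.9167; -2.9167 6.8542]
tr(P') = 12.3065

0.9524 -0.9167


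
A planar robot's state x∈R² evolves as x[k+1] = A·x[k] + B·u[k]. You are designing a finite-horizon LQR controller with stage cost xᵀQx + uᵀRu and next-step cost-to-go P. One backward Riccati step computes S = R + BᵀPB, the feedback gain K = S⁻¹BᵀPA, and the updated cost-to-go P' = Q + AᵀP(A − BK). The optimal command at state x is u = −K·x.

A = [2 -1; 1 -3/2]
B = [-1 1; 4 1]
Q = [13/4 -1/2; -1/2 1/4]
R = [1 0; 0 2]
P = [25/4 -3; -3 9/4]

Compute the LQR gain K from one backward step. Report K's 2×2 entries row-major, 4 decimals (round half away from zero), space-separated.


-0.2820 -0.0461 0.8862 -0.5363

BᵀP = [-18.2500 12.0000; 3.2500 -0.7500]
S = R + BᵀPB = [1 0; 0 2] + [66.2500 -6.2500; -6.2500 2.5000] = [67.2500 -6.2500; -6.2500 4.5000]
BᵀPA = [-24.5000 0.2500; 5.7500 -2.1250]
K = S⁻¹·BᵀPA = [-0.2820 -0.0461; 0.8862 -0.5363]
A−BK = [0.8319 -0.5098; 1.2416 -0.7792]
AᵀP(A−BK) = [3.2466 -1.9214; -1.9214 1.1844]
P' = Q + AᵀP(A−BK) = [6.4966 -2.4214; -2.4214 1.4344]
tr(P') = 7.9311


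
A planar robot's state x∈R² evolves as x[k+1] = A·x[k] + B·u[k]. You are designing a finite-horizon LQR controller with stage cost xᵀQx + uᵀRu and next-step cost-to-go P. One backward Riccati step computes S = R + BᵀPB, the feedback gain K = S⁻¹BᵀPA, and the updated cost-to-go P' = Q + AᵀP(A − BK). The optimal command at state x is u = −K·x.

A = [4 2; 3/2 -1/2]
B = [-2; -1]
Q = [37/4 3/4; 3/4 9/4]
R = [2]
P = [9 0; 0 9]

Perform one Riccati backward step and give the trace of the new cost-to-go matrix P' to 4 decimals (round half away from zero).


37.3511

BᵀP = [-18.0000 -9.0000]
S = R + BᵀPB = [2] + [45.0000] = [47.0000]
BᵀPA = [-85.5000 -31.5000]
K = S⁻¹·BᵀPA = [-1.8191 -0.6702]
A−BK = [0.3617 0.6596; -0.3191 -1.1702]
AᵀP(A−BK) = [8.7128 7.9468; 7.9468 17.1383]
P' = Q + AᵀP(A−BK) = [17.9628 8.6968; 8.6968 19.3883]
tr(P') = 37.3511


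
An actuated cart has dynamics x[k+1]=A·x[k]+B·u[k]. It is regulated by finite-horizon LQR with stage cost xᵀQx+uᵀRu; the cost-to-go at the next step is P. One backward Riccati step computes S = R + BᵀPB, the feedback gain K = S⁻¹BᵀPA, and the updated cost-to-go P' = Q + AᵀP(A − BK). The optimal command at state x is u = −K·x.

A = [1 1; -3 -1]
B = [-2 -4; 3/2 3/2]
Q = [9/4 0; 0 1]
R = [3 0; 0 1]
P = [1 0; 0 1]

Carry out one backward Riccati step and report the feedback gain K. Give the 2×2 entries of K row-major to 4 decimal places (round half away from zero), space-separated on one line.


BᵀP = [-2.0000 1.5000; -4.0000 1.5000]
S = R + BᵀPB = [3 0; 0 1] + [6.2500 10.2500; 10.2500 18.2500] = [9.2500 10.2500; 10.2500 19.2500]
BᵀPA = [-6.5000 -3.5000; -8.5000 -5.5000]
K = S⁻¹·BᵀPA = [-0.5205 -0.1507; -0.1644 -0.2055]
A−BK = [-0.6986 -0.1233; -1.9726 -0.4658]
AᵀP(A−BK) = [5.2192 1.2740; 1.2740 0.3425]
P' = Q + AᵀP(A−BK) = [7.4692 1.2740; 1.2740 1.3425]
tr(P') = 8.8116

-0.5205 -0.1507 -0.1644 -0.2055


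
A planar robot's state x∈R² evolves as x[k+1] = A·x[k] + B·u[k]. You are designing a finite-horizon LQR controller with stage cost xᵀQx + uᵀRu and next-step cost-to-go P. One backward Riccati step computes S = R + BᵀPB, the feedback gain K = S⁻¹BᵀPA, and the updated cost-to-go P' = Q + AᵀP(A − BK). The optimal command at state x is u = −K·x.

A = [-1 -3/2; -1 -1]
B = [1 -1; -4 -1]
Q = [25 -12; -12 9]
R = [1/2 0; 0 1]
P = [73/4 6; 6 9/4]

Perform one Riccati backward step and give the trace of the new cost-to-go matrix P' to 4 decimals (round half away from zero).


36.8227

BᵀP = [-5.7500 -3.0000; -24.2500 -8.2500]
S = R + BᵀPB = [1/2 0; 0 1] + [6.2500 8.7500; 8.7500 32.5000] = [6.7500 8.7500; 8.7500 33.5000]
BᵀPA = [8.7500 11.6250; 32.5000 44.6250]
K = S⁻¹·BᵀPA = [0.0585 -0.0069; 0.9549 1.3339]
A−BK = [-0.1036 -0.1592; 0.1889 0.3063]
AᵀP(A−BK) = [0.9549 1.3339; 1.3339 1.8678]
P' = Q + AᵀP(A−BK) = [25.9549 -10.6661; -10.6661 10.8678]
tr(P') = 36.8227


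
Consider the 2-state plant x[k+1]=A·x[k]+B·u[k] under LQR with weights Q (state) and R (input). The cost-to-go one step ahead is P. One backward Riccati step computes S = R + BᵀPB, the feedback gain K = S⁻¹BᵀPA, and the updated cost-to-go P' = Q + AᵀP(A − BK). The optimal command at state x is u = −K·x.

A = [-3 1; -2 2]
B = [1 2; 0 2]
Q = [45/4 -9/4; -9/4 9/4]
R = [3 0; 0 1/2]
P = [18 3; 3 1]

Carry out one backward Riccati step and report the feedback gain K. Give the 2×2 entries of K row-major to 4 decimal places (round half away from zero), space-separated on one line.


BᵀP = [18.0000 3.0000; 42.0000 8.0000]
S = R + BᵀPB = [3 0; 0 1/2] + [18.0000 42.0000; 42.0000 100.0000] = [21.0000 42.0000; 42.0000 100.5000]
BᵀPA = [-60.0000 24.0000; -142.0000 58.0000]
K = S⁻¹·BᵀPA = [-0.1905 -0.0693; -1.3333 0.6061]
A−BK = [-0.1429 -0.1429; 0.6667 0.7879]
AᵀP(A−BK) = [1.2381 -0.0952; -0.0952 0.5108]
P' = Q + AᵀP(A−BK) = [12.4881 -2.3452; -2.3452 2.7608]
tr(P') = 15.2489

-0.1905 -0.0693 -1.3333 0.6061


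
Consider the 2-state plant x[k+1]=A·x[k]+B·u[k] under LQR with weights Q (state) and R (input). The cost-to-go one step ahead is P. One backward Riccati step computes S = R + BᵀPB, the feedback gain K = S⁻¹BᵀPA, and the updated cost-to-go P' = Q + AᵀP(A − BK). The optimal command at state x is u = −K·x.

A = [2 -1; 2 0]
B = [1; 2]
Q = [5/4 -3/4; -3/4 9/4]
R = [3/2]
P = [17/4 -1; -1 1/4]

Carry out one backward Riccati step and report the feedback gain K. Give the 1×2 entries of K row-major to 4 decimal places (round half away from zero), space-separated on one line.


1.2727 -0.8182

BᵀP = [2.2500 -0.5000]
S = R + BᵀPB = [3/2] + [1.2500] = [2.7500]
BᵀPA = [3.5000 -2.2500]
K = S⁻¹·BᵀPA = [1.2727 -0.8182]
A−BK = [0.7273 -0.1818; -0.5455 1.6364]
AᵀP(A−BK) = [5.5455 -3.6364; -3.6364 2.4091]
P' = Q + AᵀP(A−BK) = [6.7955 -4.3864; -4.3864 4.6591]
tr(P') = 11.4545


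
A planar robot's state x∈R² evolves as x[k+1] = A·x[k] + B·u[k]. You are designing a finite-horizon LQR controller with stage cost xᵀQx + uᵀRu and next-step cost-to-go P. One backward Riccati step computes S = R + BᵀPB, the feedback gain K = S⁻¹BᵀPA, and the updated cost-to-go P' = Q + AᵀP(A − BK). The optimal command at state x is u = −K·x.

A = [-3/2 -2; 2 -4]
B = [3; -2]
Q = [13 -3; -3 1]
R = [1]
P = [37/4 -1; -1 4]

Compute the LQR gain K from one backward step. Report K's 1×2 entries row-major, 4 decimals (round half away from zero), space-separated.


-0.5935 -0.1381

BᵀP = [29.7500 -11.0000]
S = R + BᵀPB = [1] + [111.2500] = [112.2500]
BᵀPA = [-66.6250 -15.5000]
K = S⁻¹·BᵀPA = [-0.5935 -0.1381]
A−BK = [0.2806 -1.5857; 0.8129 -4.2762]
AᵀP(A−BK) = [3.2678 -15.4499; -15.4499 82.8597]
P' = Q + AᵀP(A−BK) = [16.2678 -18.4499; -18.4499 83.8597]
tr(P') = 100.1275


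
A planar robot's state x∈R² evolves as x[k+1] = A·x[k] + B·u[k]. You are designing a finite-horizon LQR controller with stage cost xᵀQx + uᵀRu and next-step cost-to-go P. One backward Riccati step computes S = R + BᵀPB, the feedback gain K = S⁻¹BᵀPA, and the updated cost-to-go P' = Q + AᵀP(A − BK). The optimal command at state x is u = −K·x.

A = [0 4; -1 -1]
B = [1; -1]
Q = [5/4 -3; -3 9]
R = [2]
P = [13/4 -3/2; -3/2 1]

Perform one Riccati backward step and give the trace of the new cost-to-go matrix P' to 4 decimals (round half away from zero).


25.6014

BᵀP = [4.7500 -2.5000]
S = R + BᵀPB = [2] + [7.2500] = [9.2500]
BᵀPA = [2.5000 21.5000]
K = S⁻¹·BᵀPA = [0.2703 2.3243]
A−BK = [-0.2703 1.6757; -0.7297 1.3243]
AᵀP(A−BK) = [0.3243 1.1892; 1.1892 15.0270]
P' = Q + AᵀP(A−BK) = [1.5743 -1.8108; -1.8108 24.0270]
tr(P') = 25.6014


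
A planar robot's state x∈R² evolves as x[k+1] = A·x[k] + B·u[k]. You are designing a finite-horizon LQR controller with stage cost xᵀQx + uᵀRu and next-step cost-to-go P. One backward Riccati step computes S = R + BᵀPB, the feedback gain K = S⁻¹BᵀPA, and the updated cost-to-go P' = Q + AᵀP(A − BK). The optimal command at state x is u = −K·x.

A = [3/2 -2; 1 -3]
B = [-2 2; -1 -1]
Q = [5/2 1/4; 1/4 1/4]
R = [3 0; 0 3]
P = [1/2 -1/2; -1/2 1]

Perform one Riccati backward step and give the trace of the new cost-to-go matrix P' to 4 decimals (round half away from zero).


BᵀP = [-0.5000 0.0000; 1.5000 -2.0000]
S = R + BᵀPB = [3 0; 0 3] + [1.0000 -1.0000; -1.0000 5.0000] = [4.0000 -1.0000; -1.0000 8.0000]
BᵀPA = [-0.7500 1.0000; 0.2500 3.0000]
K = S⁻¹·BᵀPA = [-0.1855 0.3548; 0.0081 0.4194]
A−BK = [1.1129 -2.1290; 0.8226 -2.2258]
AᵀP(A−BK) = [0.4839 -1.0887; -1.0887 3.3871]
P' = Q + AᵀP(A−BK) = [2.9839 -0.8387; -0.8387 3.6371]
tr(P') = 6.6210

6.6210


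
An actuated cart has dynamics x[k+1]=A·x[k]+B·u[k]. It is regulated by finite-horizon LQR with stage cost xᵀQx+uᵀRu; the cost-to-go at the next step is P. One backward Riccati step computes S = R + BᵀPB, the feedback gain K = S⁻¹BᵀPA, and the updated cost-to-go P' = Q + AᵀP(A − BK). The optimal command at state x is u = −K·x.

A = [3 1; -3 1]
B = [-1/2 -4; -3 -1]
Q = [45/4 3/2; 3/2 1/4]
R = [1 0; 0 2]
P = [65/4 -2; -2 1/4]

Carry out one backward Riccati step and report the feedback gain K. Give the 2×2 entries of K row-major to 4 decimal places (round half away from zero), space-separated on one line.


-0.0136 -0.0231 -0.8615 -0.2236

BᵀP = [-2.1250 0.2500; -63.0000 7.7500]
S = R + BᵀPB = [1 0; 0 2] + [0.3125 8.2500; 8.2500 244.2500] = [1.3125 8.2500; 8.2500 246.2500]
BᵀPA = [-7.1250 -1.8750; -212.2500 -55.2500]
K = S⁻¹·BᵀPA = [-0.0136 -0.0231; -0.8615 -0.2236]
A−BK = [-0.4527 0.0941; -3.9023 0.7070]
AᵀP(A−BK) = [1.5554 0.3781; 0.3781 0.1033]
P' = Q + AᵀP(A−BK) = [12.8054 1.8781; 1.8781 0.3533]
tr(P') = 13.1586


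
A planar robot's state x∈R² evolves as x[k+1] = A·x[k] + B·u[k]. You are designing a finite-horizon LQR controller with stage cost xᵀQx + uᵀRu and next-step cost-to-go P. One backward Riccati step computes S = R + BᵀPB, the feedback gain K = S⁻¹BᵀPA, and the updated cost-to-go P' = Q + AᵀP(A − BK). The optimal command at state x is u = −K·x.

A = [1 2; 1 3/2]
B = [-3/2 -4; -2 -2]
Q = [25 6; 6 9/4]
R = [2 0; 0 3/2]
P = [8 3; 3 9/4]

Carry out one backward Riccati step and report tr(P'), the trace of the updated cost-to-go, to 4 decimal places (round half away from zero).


BᵀP = [-18.0000 -9.0000; -38.0000 -16.5000]
S = R + BᵀPB = [2 0; 0 3/2] + [45.0000 90.0000; 90.0000 185.0000] = [47.0000 90.0000; 90.0000 186.5000]
BᵀPA = [-27.0000 -49.5000; -54.5000 -100.7500]
K = S⁻¹·BᵀPA = [-0.1961 -0.2468; -0.1976 -0.4211]
A−BK = [-0.0845 -0.0547; 0.2126 0.1642]
AᵀP(A−BK) = [0.1865 0.2606; 0.2606 0.4185]
P' = Q + AᵀP(A−BK) = [25.1865 6.2606; 6.2606 2.6685]
tr(P') = 27.8550

27.8550


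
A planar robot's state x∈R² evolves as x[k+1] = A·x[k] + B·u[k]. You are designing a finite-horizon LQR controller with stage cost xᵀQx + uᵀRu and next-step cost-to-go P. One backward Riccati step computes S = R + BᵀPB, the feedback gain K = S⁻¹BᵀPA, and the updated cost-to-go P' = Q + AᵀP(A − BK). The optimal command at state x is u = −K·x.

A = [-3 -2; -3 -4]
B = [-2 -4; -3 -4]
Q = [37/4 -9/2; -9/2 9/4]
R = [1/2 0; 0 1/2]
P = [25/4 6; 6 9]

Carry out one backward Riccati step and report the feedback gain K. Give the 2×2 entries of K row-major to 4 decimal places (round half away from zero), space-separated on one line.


0.1651 1.1984 0.6440 0.0111

BᵀP = [-30.5000 -39.0000; -49.0000 -60.0000]
S = R + BᵀPB = [1/2 0; 0 1/2] + [178.0000 278.0000; 278.0000 436.0000] = [178.5000 278.0000; 278.0000 436.5000]
BᵀPA = [208.5000 217.0000; 327.0000 338.0000]
K = S⁻¹·BᵀPA = [0.1651 1.1984; 0.6440 0.0111]
A−BK = [-0.0939 0.4412; 0.0713 -0.3604]
AᵀP(A−BK) = [0.2415 0.0042; 0.0042 1.1956]
P' = Q + AᵀP(A−BK) = [9.4915 -4.4958; -4.4958 3.4456]
tr(P') = 12.9371


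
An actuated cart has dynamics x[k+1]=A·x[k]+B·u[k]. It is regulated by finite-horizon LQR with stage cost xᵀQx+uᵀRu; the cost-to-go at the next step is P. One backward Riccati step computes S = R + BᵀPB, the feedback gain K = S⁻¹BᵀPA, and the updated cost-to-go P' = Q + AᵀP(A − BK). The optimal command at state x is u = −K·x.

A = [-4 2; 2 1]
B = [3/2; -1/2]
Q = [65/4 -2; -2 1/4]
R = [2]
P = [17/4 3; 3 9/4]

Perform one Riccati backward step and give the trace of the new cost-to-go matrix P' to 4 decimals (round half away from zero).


32.8381

BᵀP = [4.8750 3.3750]
S = R + BᵀPB = [2] + [5.6250] = [7.6250]
BᵀPA = [-12.7500 13.1250]
K = S⁻¹·BᵀPA = [-1.6721 1.7213]
A−BK = [-1.4918 -0.5820; 1.1639 1.8607]
AᵀP(A−BK) = [7.6803 -7.5533; -7.5533 8.6578]
P' = Q + AᵀP(A−BK) = [23.9303 -9.5533; -9.5533 8.9078]
tr(P') = 32.8381


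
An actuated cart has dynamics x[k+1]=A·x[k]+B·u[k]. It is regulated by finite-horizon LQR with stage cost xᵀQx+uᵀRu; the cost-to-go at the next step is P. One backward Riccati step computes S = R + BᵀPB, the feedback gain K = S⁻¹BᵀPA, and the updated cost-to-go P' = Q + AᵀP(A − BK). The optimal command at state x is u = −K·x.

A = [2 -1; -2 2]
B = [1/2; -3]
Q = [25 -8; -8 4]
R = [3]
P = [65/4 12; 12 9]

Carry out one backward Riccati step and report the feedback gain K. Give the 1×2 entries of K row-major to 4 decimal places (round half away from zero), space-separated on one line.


BᵀP = [-27.8750 -21.0000]
S = R + BᵀPB = [3] + [49.0625] = [52.0625]
BᵀPA = [-13.7500 -14.1250]
K = S⁻¹·BᵀPA = [-0.2641 -0.2713]
A−BK = [2.1321 -0.8643; -2.7923 1.1861]
AᵀP(A−BK) = [1.3685 -0.2305; -0.2305 0.4178]
P' = Q + AᵀP(A−BK) = [26.3685 -8.2305; -8.2305 4.4178]
tr(P') = 30.7863

-0.2641 -0.2713


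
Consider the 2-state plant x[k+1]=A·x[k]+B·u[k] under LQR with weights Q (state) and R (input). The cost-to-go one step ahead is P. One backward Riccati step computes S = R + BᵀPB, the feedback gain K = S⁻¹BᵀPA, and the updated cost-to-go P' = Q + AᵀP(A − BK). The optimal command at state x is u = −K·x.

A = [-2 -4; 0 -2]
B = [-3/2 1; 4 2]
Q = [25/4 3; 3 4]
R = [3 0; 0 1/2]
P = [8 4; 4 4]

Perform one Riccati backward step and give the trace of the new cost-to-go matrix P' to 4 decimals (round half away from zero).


BᵀP = [4.0000 10.0000; 16.0000 12.0000]
S = R + BᵀPB = [3 0; 0 1/2] + [34.0000 24.0000; 24.0000 40.0000] = [37.0000 24.0000; 24.0000 40.5000]
BᵀPA = [-8.0000 -36.0000; -32.0000 -88.0000]
K = S⁻¹·BᵀPA = [0.4813 0.7089; -1.0753 -2.5930]
A−BK = [-0.2027 -0.3436; 0.2255 0.3501]
AᵀP(A−BK) = [1.4396 2.6970; 2.6970 5.3420]
P' = Q + AᵀP(A−BK) = [7.6896 5.6970; 5.6970 9.3420]
tr(P') = 17.0316

17.0316


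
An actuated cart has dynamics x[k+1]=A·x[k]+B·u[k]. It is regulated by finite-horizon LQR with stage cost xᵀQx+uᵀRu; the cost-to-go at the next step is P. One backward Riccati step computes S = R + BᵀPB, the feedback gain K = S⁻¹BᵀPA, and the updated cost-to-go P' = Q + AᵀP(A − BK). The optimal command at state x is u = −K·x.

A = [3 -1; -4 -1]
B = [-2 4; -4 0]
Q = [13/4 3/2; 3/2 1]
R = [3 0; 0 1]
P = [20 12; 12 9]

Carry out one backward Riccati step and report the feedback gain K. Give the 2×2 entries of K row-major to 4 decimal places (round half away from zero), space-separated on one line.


BᵀP = [-88.0000 -60.0000; 80.0000 48.0000]
S = R + BᵀPB = [3 0; 0 1] + [416.0000 -352.0000; -352.0000 320.0000] = [419.0000 -352.0000; -352.0000 321.0000]
BᵀPA = [-24.0000 148.0000; 48.0000 -128.0000]
K = S⁻¹·BᵀPA = [0.8676 0.2314; 1.1009 -0.1450]
A−BK = [0.3316 0.0428; -0.5297 -0.0743]
AᵀP(A−BK) = [3.9789 0.5131; 0.5131 0.1917]
P' = Q + AᵀP(A−BK) = [7.2289 2.0131; 2.0131 1.1917]
tr(P') = 8.4206

0.8676 0.2314 1.1009 -0.1450


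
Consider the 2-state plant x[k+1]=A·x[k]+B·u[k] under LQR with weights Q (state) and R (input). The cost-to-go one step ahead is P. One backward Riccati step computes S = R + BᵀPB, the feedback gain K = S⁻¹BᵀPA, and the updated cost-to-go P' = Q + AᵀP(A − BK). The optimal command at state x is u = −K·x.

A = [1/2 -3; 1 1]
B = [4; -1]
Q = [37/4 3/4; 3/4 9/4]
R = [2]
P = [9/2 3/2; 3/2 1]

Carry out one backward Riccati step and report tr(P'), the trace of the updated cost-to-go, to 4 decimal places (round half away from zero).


13.4058

BᵀP = [16.5000 5.0000]
S = R + BᵀPB = [2] + [61.0000] = [63.0000]
BᵀPA = [13.2500 -44.5000]
K = S⁻¹·BᵀPA = [0.2103 -0.7063]
A−BK = [-0.3413 -0.1746; 1.2103 0.2937]
AᵀP(A−BK) = [0.8383 -0.1409; -0.1409 1.0675]
P' = Q + AᵀP(A−BK) = [10.0883 0.6091; 0.6091 3.3175]
tr(P') = 13.4058


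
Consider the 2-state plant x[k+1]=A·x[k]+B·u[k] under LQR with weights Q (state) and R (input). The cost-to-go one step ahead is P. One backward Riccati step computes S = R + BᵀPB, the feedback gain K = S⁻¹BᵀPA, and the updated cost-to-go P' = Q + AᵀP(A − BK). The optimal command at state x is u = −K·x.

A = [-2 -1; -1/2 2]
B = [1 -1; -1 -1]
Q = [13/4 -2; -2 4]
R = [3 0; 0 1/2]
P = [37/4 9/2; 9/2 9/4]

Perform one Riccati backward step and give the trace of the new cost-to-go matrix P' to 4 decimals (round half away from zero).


BᵀP = [4.7500 2.2500; -13.7500 -6.7500]
S = R + BᵀPB = [3 0; 0 1/2] + [2.5000 -7.0000; -7.0000 20.5000] = [5.5000 -7.0000; -7.0000 21.0000]
BᵀPA = [-10.6250 -0.2500; 30.8750 0.2500]
K = S⁻¹·BᵀPA = [-0.1053 -0.0526; 1.4352 -0.0056]
A−BK = [-0.4596 -0.9530; 0.8299 1.9417]
AᵀP(A−BK) = [1.1338 0.1149; 0.1149 0.2383]
P' = Q + AᵀP(A−BK) = [4.3838 -1.8851; -1.8851 4.2383]
tr(P') = 8.6221

8.6221


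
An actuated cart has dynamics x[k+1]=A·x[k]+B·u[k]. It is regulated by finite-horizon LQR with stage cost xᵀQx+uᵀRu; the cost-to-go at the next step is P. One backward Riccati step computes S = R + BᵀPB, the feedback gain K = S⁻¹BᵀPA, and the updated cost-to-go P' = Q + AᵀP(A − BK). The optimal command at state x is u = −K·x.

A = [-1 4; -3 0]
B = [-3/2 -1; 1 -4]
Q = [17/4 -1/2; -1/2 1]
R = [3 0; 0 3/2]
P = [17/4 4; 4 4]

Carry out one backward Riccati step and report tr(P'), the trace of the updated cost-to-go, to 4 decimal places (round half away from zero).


9.2756

BᵀP = [-2.3750 -2.0000; -20.2500 -20.0000]
S = R + BᵀPB = [3 0; 0 3/2] + [1.5625 10.3750; 10.3750 100.2500] = [4.5625 10.3750; 10.3750 101.7500]
BᵀPA = [8.3750 -9.5000; 80.2500 -81.0000]
K = S⁻¹·BᵀPA = [0.0549 -0.3540; 0.7831 -0.7600]
A−BK = [-0.1346 2.7090; 0.0776 -2.6858]
AᵀP(A−BK) = [0.9465 -1.0474; -1.0474 3.0791]
P' = Q + AᵀP(A−BK) = [5.1965 -1.5474; -1.5474 4.0791]
tr(P') = 9.2756


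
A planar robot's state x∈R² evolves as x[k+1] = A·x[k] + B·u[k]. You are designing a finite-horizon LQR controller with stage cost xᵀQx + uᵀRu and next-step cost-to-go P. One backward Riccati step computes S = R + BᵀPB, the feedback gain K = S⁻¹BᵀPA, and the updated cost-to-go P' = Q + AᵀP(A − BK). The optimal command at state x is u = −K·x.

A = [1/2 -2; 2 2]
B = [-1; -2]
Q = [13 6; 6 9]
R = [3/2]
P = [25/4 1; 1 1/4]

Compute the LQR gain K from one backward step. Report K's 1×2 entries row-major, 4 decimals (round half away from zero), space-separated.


-0.5588 1.0588

BᵀP = [-8.2500 -1.5000]
S = R + BᵀPB = [3/2] + [11.2500] = [12.7500]
BᵀPA = [-7.1250 13.5000]
K = S⁻¹·BᵀPA = [-0.5588 1.0588]
A−BK = [-0.0588 -0.9412; 0.8824 4.1176]
AᵀP(A−BK) = [0.5809 -0.7059; -0.7059 3.7059]
P' = Q + AᵀP(A−BK) = [13.5809 5.2941; 5.2941 12.7059]
tr(P') = 26.2868


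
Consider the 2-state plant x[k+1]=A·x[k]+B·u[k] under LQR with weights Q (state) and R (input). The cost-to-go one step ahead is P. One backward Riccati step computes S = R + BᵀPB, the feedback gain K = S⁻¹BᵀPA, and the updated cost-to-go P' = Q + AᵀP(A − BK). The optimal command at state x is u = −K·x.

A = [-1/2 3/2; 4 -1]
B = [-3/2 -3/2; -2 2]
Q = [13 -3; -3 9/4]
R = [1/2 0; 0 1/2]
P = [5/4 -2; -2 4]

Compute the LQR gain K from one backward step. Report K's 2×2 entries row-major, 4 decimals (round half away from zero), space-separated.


-0.7361 -0.0891 1.1890 -0.6703

BᵀP = [2.1250 -5.0000; -5.8750 11.0000]
S = R + BᵀPB = [1/2 0; 0 1/2] + [6.8125 -13.1875; -13.1875 30.8125] = [7.3125 -13.1875; -13.1875 31.3125]
BᵀPA = [-21.0625 8.1875; 46.9375 -19.8125]
K = S⁻¹·BᵀPA = [-0.7361 -0.0891; 1.1890 -0.6703]
A−BK = [0.1793 0.3610; 0.1498 0.1623]
AᵀP(A−BK) = [1.0003 -0.3539; -0.3539 0.2625]
P' = Q + AᵀP(A−BK) = [14.0003 -3.3539; -3.3539 2.5125]
tr(P') = 16.5128


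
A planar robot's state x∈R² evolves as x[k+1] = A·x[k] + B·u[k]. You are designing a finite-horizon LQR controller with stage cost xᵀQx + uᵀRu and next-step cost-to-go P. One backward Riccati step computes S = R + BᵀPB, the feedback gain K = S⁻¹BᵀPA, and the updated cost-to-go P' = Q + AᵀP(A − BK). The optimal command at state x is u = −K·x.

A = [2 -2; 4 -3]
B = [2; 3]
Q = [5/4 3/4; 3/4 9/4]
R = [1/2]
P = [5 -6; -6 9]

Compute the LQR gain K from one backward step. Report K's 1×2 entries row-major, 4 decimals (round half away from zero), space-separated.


BᵀP = [-8.0000 15.0000]
S = R + BᵀPB = [1/2] + [29.0000] = [29.5000]
BᵀPA = [44.0000 -29.0000]
K = S⁻¹·BᵀPA = [1.4915 -0.9831]
A−BK = [-0.9831 -0.0339; -0.4746 -0.0508]
AᵀP(A−BK) = [2.3729 -0.7458; -0.7458 0.4915]
P' = Q + AᵀP(A−BK) = [3.6229 0.0042; 0.0042 2.7415]
tr(P') = 6.3644

1.4915 -0.9831


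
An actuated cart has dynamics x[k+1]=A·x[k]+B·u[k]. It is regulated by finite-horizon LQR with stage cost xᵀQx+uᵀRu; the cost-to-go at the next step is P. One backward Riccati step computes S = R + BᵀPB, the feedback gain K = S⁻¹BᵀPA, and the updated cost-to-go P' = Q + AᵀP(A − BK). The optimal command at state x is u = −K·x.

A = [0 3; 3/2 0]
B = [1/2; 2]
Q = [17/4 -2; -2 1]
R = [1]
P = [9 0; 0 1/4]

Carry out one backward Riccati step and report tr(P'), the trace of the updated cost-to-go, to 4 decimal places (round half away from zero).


BᵀP = [4.5000 0.5000]
S = R + BᵀPB = [1] + [3.2500] = [4.2500]
BᵀPA = [0.7500 13.5000]
K = S⁻¹·BᵀPA = [0.1765 3.1765]
A−BK = [-0.0882 1.4118; 1.1471 -6.3529]
AᵀP(A−BK) = [0.4301 -2.3824; -2.3824 38.1176]
P' = Q + AᵀP(A−BK) = [4.6801 -4.3824; -4.3824 39.1176]
tr(P') = 43.7978

43.7978


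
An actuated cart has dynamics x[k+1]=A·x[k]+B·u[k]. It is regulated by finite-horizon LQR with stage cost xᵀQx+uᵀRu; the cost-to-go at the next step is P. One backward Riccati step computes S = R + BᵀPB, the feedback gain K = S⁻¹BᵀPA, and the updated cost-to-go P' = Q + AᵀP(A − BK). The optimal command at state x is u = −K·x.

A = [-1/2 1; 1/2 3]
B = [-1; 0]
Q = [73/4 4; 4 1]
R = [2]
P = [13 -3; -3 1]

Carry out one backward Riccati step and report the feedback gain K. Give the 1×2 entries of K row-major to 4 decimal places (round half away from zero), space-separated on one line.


BᵀP = [-13.0000 3.0000]
S = R + BᵀPB = [2] + [13.0000] = [15.0000]
BᵀPA = [8.0000 -4.0000]
K = S⁻¹·BᵀPA = [0.5333 -0.2667]
A−BK = [0.0333 0.7333; 0.5000 3.0000]
AᵀP(A−BK) = [0.7333 0.1333; 0.1333 2.9333]
P' = Q + AᵀP(A−BK) = [18.9833 4.1333; 4.1333 3.9333]
tr(P') = 22.9167

0.5333 -0.2667


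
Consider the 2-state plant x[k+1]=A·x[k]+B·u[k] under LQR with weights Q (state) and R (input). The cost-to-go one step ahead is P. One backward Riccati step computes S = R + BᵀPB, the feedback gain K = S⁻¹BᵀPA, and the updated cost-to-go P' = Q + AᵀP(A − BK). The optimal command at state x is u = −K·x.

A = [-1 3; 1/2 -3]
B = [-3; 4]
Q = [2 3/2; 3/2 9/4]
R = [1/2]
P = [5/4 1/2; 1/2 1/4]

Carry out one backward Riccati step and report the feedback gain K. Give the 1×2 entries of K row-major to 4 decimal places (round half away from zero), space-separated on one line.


0.4000 -1.0000

BᵀP = [-1.7500 -0.5000]
S = R + BᵀPB = [1/2] + [3.2500] = [3.7500]
BᵀPA = [1.5000 -3.7500]
K = S⁻¹·BᵀPA = [0.4000 -1.0000]
A−BK = [0.2000 0.0000; -1.1000 1.0000]
AᵀP(A−BK) = [0.2125 -0.3750; -0.3750 0.7500]
P' = Q + AᵀP(A−BK) = [2.2125 1.1250; 1.1250 3.0000]
tr(P') = 5.2125


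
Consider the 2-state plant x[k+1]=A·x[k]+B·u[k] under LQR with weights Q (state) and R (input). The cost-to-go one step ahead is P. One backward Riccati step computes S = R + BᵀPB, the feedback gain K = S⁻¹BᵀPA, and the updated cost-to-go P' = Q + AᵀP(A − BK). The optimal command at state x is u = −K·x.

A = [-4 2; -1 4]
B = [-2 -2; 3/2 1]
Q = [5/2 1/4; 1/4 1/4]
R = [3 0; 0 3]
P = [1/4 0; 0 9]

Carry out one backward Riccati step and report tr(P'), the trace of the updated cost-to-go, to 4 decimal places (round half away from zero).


36.9286

BᵀP = [-0.5000 13.5000; -0.5000 9.0000]
S = R + BᵀPB = [3 0; 0 3] + [21.2500 14.5000; 14.5000 10.0000] = [24.2500 14.5000; 14.5000 13.0000]
BᵀPA = [-11.5000 53.0000; -7.0000 35.0000]
K = S⁻¹·BᵀPA = [-0.4571 1.7286; -0.0286 0.7643]
A−BK = [-4.9714 6.9857; -0.2857 0.6429]
AᵀP(A−BK) = [7.5429 -12.7714; -12.7714 26.6357]
P' = Q + AᵀP(A−BK) = [10.0429 -12.5214; -12.5214 26.8857]
tr(P') = 36.9286


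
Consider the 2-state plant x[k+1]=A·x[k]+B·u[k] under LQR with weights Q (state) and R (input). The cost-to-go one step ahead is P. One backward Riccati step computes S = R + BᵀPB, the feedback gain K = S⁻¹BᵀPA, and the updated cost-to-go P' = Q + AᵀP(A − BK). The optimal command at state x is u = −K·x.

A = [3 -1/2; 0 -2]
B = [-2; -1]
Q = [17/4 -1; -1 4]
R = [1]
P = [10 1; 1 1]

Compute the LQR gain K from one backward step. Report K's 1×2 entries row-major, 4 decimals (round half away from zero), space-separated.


BᵀP = [-21.0000 -3.0000]
S = R + BᵀPB = [1] + [45.0000] = [46.0000]
BᵀPA = [-63.0000 16.5000]
K = S⁻¹·BᵀPA = [-1.3696 0.3587]
A−BK = [0.2609 0.2174; -1.3696 -1.6413]
AᵀP(A−BK) = [3.7174 1.5978; 1.5978 2.5815]
P' = Q + AᵀP(A−BK) = [7.9674 0.5978; 0.5978 6.5815]
tr(P') = 14.5489

-1.3696 0.3587


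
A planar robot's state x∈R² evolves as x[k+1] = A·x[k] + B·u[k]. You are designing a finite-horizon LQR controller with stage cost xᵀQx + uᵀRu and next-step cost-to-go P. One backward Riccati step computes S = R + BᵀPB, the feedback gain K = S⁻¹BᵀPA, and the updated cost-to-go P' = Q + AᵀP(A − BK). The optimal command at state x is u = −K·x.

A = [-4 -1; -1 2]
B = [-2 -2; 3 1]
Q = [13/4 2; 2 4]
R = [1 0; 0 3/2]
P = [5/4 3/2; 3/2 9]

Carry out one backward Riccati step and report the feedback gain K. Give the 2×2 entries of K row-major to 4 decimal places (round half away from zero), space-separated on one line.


-1.0333 0.6928 1.9648 -0.0900

BᵀP = [2.0000 24.0000; -1.0000 6.0000]
S = R + BᵀPB = [1 0; 0 3/2] + [68.0000 20.0000; 20.0000 8.0000] = [69.0000 20.0000; 20.0000 9.5000]
BᵀPA = [-32.0000 46.0000; -2.0000 13.0000]
K = S⁻¹·BᵀPA = [-1.0333 0.6928; 1.9648 -0.0900]
A−BK = [-2.1370 0.2055; 0.1350 0.0117]
AᵀP(A−BK) = [11.8650 -1.5117; -1.5117 0.5533]
P' = Q + AᵀP(A−BK) = [15.1150 0.4883; 0.4883 4.5533]
tr(P') = 19.6683


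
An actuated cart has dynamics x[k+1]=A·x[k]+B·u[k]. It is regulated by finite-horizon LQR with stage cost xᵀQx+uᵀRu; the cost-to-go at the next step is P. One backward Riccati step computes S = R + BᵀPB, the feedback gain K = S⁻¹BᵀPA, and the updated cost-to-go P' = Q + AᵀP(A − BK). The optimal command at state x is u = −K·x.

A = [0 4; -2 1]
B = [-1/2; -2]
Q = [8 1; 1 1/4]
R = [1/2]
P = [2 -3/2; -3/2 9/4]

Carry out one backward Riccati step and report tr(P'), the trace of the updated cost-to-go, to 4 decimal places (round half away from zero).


BᵀP = [2.0000 -3.7500]
S = R + BᵀPB = [1/2] + [6.5000] = [7.0000]
BᵀPA = [7.5000 4.2500]
K = S⁻¹·BᵀPA = [1.0714 0.6071]
A−BK = [0.5357 4.3036; 0.1429 2.2143]
AᵀP(A−BK) = [0.9643 2.9464; 2.9464 19.6696]
P' = Q + AᵀP(A−BK) = [8.9643 3.9464; 3.9464 19.9196]
tr(P') = 28.8839

28.8839


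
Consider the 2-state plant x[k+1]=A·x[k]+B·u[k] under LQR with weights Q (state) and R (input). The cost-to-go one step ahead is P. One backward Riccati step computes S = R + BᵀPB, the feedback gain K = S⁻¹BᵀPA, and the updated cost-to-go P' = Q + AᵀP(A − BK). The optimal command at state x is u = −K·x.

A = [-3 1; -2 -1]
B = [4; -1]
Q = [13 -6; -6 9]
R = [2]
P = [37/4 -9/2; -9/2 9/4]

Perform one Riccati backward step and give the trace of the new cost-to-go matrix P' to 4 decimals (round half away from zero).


23.0126

BᵀP = [41.5000 -20.2500]
S = R + BᵀPB = [2] + [186.2500] = [188.2500]
BᵀPA = [-84.0000 61.7500]
K = S⁻¹·BᵀPA = [-0.4462 0.3280]
A−BK = [-1.2151 -0.3121; -2.4462 -0.6720]
AᵀP(A−BK) = [0.7679 -0.1962; -0.1962 0.2447]
P' = Q + AᵀP(A−BK) = [13.7679 -6.1962; -6.1962 9.2447]
tr(P') = 23.0126


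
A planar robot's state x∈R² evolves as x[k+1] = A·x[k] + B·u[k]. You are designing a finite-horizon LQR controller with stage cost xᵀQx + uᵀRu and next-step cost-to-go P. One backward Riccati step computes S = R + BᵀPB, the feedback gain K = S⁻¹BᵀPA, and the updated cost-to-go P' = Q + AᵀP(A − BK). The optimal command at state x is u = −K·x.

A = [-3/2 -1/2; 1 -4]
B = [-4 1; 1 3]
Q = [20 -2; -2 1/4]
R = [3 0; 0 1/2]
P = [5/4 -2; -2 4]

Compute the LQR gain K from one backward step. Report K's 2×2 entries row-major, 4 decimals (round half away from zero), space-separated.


BᵀP = [-7.0000 12.0000; -4.7500 10.0000]
S = R + BᵀPB = [3 0; 0 1/2] + [40.0000 29.0000; 29.0000 25.2500] = [43.0000 29.0000; 29.0000 25.7500]
BᵀPA = [22.5000 -44.5000; 17.1250 -37.6250]
K = S⁻¹·BᵀPA = [0.3108 -0.2056; 0.3150 -1.2296]
A−BK = [-0.5718 -0.0930; -0.2559 -0.1056]
AᵀP(A−BK) = [0.4248 -0.3792; -0.3792 0.8989]
P' = Q + AᵀP(A−BK) = [20.4248 -2.3792; -2.3792 1.1489]
tr(P') = 21.5737

0.3108 -0.2056 0.3150 -1.2296


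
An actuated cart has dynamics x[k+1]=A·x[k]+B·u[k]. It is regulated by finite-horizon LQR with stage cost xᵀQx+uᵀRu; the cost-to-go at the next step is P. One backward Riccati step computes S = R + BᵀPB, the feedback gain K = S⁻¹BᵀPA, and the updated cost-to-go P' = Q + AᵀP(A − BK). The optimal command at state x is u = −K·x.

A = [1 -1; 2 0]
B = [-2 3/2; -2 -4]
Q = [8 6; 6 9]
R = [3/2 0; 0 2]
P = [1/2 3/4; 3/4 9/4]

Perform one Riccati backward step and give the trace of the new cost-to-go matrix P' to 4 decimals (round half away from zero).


17.6984

BᵀP = [-2.5000 -6.0000; -2.2500 -7.8750]
S = R + BᵀPB = [3/2 0; 0 2] + [17.0000 20.2500; 20.2500 28.1250] = [18.5000 20.2500; 20.2500 30.1250]
BᵀPA = [-14.5000 2.5000; -18.0000 2.2500]
K = S⁻¹·BᵀPA = [-0.4911 0.2020; -0.2674 -0.0611]
A−BK = [0.4189 -0.5042; -0.0518 0.1596]
AᵀP(A−BK) = [0.5660 -0.1706; -0.1706 0.1324]
P' = Q + AᵀP(A−BK) = [8.5660 5.8294; 5.8294 9.1324]
tr(P') = 17.6984


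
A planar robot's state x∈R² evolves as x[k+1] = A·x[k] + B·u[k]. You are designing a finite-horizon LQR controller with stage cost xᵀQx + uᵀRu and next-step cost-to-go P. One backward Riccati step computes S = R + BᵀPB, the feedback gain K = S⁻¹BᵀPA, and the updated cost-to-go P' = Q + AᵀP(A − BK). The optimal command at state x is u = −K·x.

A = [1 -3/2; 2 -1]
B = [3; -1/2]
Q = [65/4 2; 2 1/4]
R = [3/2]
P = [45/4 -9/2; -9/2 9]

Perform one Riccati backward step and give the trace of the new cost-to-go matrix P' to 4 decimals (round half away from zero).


55.6258

BᵀP = [36.0000 -18.0000]
S = R + BᵀPB = [3/2] + [117.0000] = [118.5000]
BᵀPA = [0.0000 -36.0000]
K = S⁻¹·BᵀPA = [0.0000 -0.3038]
A−BK = [1.0000 -0.5886; 2.0000 -1.1519]
AᵀP(A−BK) = [29.2500 -16.8750; -16.8750 9.8758]
P' = Q + AᵀP(A−BK) = [45.5000 -14.8750; -14.8750 10.1258]
tr(P') = 55.6258


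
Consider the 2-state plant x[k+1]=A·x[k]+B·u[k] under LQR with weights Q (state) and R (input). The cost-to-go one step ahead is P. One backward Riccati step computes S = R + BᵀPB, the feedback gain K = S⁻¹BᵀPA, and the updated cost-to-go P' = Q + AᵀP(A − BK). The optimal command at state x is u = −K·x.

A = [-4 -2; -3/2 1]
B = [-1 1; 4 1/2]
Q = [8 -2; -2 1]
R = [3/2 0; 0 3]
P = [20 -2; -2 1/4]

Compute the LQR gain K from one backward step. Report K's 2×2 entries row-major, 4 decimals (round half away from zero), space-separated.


1.8898 1.0824 -1.0971 -0.5314

BᵀP = [-28.0000 3.0000; 19.0000 -1.8750]
S = R + BᵀPB = [3/2 0; 0 3] + [40.0000 -26.5000; -26.5000 18.0625] = [41.5000 -26.5000; -26.5000 21.0625]
BᵀPA = [107.5000 59.0000; -73.1875 -39.8750]
K = S⁻¹·BᵀPA = [1.8898 1.0824; -1.0971 -0.5314]
A−BK = [-1.0131 -0.3863; -8.5106 -3.0638]
AᵀP(A−BK) = [13.1146 6.3797; 6.3797 3.2013]
P' = Q + AᵀP(A−BK) = [21.1146 4.3797; 4.3797 4.2013]
tr(P') = 25.3159


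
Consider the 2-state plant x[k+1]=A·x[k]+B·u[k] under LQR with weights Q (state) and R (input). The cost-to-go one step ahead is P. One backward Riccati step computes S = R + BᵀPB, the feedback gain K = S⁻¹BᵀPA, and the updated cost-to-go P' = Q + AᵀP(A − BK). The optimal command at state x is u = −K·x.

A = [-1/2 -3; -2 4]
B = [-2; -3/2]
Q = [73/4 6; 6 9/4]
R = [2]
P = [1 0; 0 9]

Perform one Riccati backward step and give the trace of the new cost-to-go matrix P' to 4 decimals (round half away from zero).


92.1119

BᵀP = [-2.0000 -13.5000]
S = R + BᵀPB = [2] + [24.2500] = [26.2500]
BᵀPA = [28.0000 -48.0000]
K = S⁻¹·BᵀPA = [1.0667 -1.8286]
A−BK = [1.6333 -6.6571; -0.4000 1.2571]
AᵀP(A−BK) = [6.3833 -19.3000; -19.3000 65.2286]
P' = Q + AᵀP(A−BK) = [24.6333 -13.3000; -13.3000 67.4786]
tr(P') = 92.1119


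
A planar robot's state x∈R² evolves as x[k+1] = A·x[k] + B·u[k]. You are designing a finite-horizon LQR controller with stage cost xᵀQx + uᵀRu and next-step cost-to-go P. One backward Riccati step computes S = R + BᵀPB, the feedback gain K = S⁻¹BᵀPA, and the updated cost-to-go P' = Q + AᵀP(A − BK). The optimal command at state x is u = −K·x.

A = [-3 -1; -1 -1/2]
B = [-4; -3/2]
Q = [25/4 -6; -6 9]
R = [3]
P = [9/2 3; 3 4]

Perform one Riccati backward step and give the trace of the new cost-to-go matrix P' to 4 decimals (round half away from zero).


17.0625

BᵀP = [-22.5000 -18.0000]
S = R + BᵀPB = [3] + [117.0000] = [120.0000]
BᵀPA = [85.5000 31.5000]
K = S⁻¹·BᵀPA = [0.7125 0.2625]
A−BK = [-0.1500 0.0500; 0.0688 -0.1063]
AᵀP(A−BK) = [1.5813 0.5563; 0.5563 0.2313]
P' = Q + AᵀP(A−BK) = [7.8313 -5.4438; -5.4438 9.2313]
tr(P') = 17.0625


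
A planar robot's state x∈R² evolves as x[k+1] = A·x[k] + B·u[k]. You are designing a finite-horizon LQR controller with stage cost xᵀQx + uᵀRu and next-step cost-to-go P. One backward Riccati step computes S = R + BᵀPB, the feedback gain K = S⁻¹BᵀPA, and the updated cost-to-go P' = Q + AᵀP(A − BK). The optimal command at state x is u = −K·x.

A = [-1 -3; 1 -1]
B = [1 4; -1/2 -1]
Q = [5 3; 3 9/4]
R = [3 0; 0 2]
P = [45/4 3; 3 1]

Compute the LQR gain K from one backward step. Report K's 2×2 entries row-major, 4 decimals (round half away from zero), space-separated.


-0.0428 -0.0962 -0.1851 -0.8395

BᵀP = [9.7500 2.5000; 42.0000 11.0000]
S = R + BᵀPB = [3 0; 0 2] + [8.5000 36.5000; 36.5000 157.0000] = [11.5000 36.5000; 36.5000 159.0000]
BᵀPA = [-7.2500 -31.7500; -31.0000 -137.0000]
K = S⁻¹·BᵀPA = [-0.0428 -0.0962; -0.1851 -0.8395]
A−BK = [-0.2166 0.4544; 0.7935 -1.8877]
AᵀP(A−BK) = [0.2003 0.0264; 0.0264 2.1771]
P' = Q + AᵀP(A−BK) = [5.2003 3.0264; 3.0264 4.4271]
tr(P') = 9.6273


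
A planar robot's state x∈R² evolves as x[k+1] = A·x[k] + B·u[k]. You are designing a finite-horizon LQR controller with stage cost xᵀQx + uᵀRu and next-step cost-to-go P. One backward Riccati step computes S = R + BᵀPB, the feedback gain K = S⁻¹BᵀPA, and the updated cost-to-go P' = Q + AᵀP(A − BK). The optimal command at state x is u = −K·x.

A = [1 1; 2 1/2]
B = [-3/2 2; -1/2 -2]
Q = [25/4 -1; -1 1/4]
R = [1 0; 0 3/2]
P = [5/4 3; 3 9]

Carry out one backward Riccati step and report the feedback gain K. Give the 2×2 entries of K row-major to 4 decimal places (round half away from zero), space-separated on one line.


-1.2501 -0.5638 -0.7263 -0.1707

BᵀP = [-3.3750 -9.0000; -3.5000 -12.0000]
S = R + BᵀPB = [1 0; 0 3/2] + [9.5625 11.2500; 11.2500 17.0000] = [10.5625 11.2500; 11.2500 18.5000]
BᵀPA = [-21.3750 -7.8750; -27.5000 -9.5000]
K = S⁻¹·BᵀPA = [-1.2501 -0.5638; -0.7263 -0.1707]
A−BK = [0.5774 0.4957; -0.0776 -0.1232]
AᵀP(A−BK) = [2.5561 1.0057; 1.0057 0.4388]
P' = Q + AᵀP(A−BK) = [8.8061 0.0057; 0.0057 0.6888]
tr(P') = 9.4949


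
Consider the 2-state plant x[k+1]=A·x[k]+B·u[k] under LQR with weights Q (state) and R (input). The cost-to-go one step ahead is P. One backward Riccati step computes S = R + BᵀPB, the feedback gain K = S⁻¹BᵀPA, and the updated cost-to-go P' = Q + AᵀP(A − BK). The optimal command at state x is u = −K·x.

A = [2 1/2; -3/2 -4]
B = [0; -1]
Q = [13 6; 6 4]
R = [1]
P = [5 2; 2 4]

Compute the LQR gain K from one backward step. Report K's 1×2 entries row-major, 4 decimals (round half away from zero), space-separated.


0.4000 3.0000

BᵀP = [-2.0000 -4.0000]
S = R + BᵀPB = [1] + [4.0000] = [5.0000]
BᵀPA = [2.0000 15.0000]
K = S⁻¹·BᵀPA = [0.4000 3.0000]
A−BK = [2.0000 0.5000; -1.1000 -1.0000]
AᵀP(A−BK) = [16.2000 5.5000; 5.5000 12.2500]
P' = Q + AᵀP(A−BK) = [29.2000 11.5000; 11.5000 16.2500]
tr(P') = 45.4500
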